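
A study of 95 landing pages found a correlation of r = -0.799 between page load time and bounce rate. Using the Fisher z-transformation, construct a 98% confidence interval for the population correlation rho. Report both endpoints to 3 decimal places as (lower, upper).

z_r = atanh(-0.799) = -1.095841;  SE = 1/√(n−3) = 1/√92 = 0.104257
z-limits: -1.095841 ± 2.326·0.104257 = -1.095841 ± 0.242502 = [-1.338343, -0.853339]
ρ-limits: (tanh -1.338343, tanh -0.853339) = (-0.871, -0.693)

(-0.871, -0.693)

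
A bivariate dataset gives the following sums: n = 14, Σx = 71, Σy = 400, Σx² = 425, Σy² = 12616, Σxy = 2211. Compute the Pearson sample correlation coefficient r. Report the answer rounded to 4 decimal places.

S_xy = nΣxy − ΣxΣy = 14·2211 − 71·400 = 30954 − 28400 = 2554
S_xx = nΣx² − (Σx)² = 14·425 − 71² = 5950 − 5041 = 909
S_yy = nΣy² − (Σy)² = 14·12616 − 400² = 176624 − 160000 = 16624
r = S_xy / √(S_xx·S_yy) = 2554 / √(909·16624) = 2554 / √15111216 = 2554 / 3887.3148 = 0.6570

0.6570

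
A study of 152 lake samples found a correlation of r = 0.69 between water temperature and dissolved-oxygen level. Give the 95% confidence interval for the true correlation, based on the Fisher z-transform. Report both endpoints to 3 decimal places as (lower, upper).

Fisher z: z_r = atanh(r) = ½·ln((1+0.69)/(1−0.69)) = 0.847956
SE(z) = 1/√(n−3) = 1/√149 = 0.081923
95% ⇒ z* = 1.960; margin = 1.960·0.081923 = 0.160569
CI on z-scale: (0.687387, 1.008525)
Back-transform: tanh(0.687387) = 0.596301, tanh(1.008525) = 0.765151

(0.596, 0.765)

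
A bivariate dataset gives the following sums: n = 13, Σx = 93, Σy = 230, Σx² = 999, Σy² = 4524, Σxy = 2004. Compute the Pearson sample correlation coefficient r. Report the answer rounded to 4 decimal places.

S_xy = nΣxy − ΣxΣy = 13·2004 − 93·230 = 26052 − 21390 = 4662
S_xx = nΣx² − (Σx)² = 13·999 − 93² = 12987 − 8649 = 4338
S_yy = nΣy² − (Σy)² = 13·4524 − 230² = 58812 − 52900 = 5912
r = S_xy / √(S_xx·S_yy) = 4662 / √(4338·5912) = 4662 / √25646256 = 4662 / 5064.2133 = 0.9206

0.9206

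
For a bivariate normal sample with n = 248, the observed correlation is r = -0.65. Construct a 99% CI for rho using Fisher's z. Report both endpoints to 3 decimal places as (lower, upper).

z_r = atanh(-0.65) = -0.775299;  SE = 1/√(n−3) = 1/√245 = 0.063888
z-limits: -0.775299 ± 2.576·0.063888 = -0.775299 ± 0.164575 = [-0.939874, -0.610724]
ρ-limits: (tanh -0.939874, tanh -0.610724) = (-0.735, -0.545)

(-0.735, -0.545)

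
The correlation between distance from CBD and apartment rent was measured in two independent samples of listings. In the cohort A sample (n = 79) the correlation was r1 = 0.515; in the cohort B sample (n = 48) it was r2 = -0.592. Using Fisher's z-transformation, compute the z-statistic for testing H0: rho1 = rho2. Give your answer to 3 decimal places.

z1 = atanh(0.515) = 0.569511,  z2 = atanh(-0.592) = -0.680740
SE = √(1/(n1−3) + 1/(n2−3)) = √(1/76 + 1/45) = √(0.0131579 + 0.0222222) = √0.0353801 = 0.188096
z = (z1 − z2)/SE = (0.569511 − (-0.680740)) / 0.188096 = 1.250251 / 0.188096 = 6.647

6.647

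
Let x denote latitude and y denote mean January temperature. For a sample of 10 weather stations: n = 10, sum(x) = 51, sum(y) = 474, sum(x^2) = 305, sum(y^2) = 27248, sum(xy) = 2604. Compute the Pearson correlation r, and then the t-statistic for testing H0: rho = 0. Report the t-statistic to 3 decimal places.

1.245

Numerator: nΣxy − (Σx)(Σy) = 10·2604 − (51)(474) = 1866
Denominator: √[(nΣx²−(Σx)²)(nΣy²−(Σy)²)]
  nΣx²−(Σx)² = 10·305 − 2601 = 449;  nΣy²−(Σy)² = 10·27248 − 224676 = 47804
  √(449·47804) = √21463996 = 4632.9252
r = 1866 / 4632.9252 = 0.4028
t = r·√(n−2)/√(1−r²) = 0.4028·√8 / √(1−0.162248) = 1.139290 / 0.915288 = 1.245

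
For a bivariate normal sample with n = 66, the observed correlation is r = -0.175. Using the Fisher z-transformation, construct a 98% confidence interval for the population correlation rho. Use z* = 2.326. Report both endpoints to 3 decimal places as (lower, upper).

(-0.438, 0.116)

z_r = atanh(-0.175) = -0.176820;  SE = 1/√(n−3) = 1/√63 = 0.125988
z-limits: -0.176820 ± 2.326·0.125988 = -0.176820 ± 0.293048 = [-0.469868, 0.116228]
ρ-limits: (tanh -0.469868, tanh 0.116228) = (-0.438, 0.116)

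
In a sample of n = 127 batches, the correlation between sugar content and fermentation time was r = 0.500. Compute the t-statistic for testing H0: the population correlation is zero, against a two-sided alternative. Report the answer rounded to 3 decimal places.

t = r·√(n−2) / √(1−r²) with r = 0.500, n = 127
  = 0.500·√125 / √(1 − 0.250000)
  = 0.500·11.180340 / 0.866025
  = 5.590170 / 0.866025 = 6.455

6.455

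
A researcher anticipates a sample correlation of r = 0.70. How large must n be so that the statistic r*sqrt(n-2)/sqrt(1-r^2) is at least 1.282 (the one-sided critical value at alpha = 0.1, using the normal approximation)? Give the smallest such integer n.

r√(n−2)/√(1−r²) ≥ 1.282  ⇔  n−2 ≥ (1.282)²·(1−r²)/r²
(1−r²)/r² = (1−0.4900)/0.4900 = 1.0408
n ≥ 2 + 1.643524·1.0408 = 2 + 1.7106 = 3.7106
⌈3.7106⌉ = 4

4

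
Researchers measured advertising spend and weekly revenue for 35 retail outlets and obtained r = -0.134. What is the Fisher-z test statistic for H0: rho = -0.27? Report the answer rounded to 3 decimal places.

0.804

z_r = atanh(-0.134) = -0.134811,  z_0 = atanh(-0.27) = -0.276864
SE = 1/√(n−3) = 1/√32 = 0.176777
z = (z_r − z_0)/SE = (-0.134811 − (-0.276864)) / 0.176777 = 0.142053 / 0.176777 = 0.804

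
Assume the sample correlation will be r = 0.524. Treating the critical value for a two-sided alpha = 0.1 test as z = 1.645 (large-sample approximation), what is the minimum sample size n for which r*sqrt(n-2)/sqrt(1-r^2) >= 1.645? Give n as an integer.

Need r·√(n−2)/√(1−r²) ≥ 1.645
√(n−2) ≥ 1.645·√(1−0.274576) / 0.524 = 1.645·0.851718 / 0.524 = 2.6738
n−2 ≥ 7.1492  ⇒  n ≥ 9.1492
Smallest integer n = 10

10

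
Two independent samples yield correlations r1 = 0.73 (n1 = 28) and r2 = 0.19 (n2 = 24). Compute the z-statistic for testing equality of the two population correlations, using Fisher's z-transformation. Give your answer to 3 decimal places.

Fisher z-transforms: z1 = atanh(0.73) = 0.928727, z2 = atanh(0.19) = 0.192337; difference d = 0.736390
Var(d) = 1/25 + 1/21 = 0.0400000 + 0.0476190 = 0.0876190
z = d/√Var(d) = 0.736390 / √0.0876190 = 0.736390 / 0.296005 = 2.488

2.488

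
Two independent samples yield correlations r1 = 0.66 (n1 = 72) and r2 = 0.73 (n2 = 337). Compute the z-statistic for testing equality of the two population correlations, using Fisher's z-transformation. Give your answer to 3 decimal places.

-1.028

Fisher z-transforms: z1 = atanh(0.66) = 0.792814, z2 = atanh(0.73) = 0.928727; difference d = -0.135913
Var(d) = 1/69 + 1/334 = 0.0144928 + 0.0029940 = 0.0174868
z = d/√Var(d) = -0.135913 / √0.0174868 = -0.135913 / 0.132238 = -1.028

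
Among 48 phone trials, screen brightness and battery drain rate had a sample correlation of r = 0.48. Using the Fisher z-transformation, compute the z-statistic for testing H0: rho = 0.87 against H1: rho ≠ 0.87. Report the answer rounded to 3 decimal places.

-5.434

z_r = atanh(0.48) = 0.522984,  z_0 = atanh(0.87) = 1.333080
SE = 1/√(n−3) = 1/√45 = 0.149071
z = (z_r − z_0)/SE = (0.522984 − 1.333080) / 0.149071 = -0.810096 / 0.149071 = -5.434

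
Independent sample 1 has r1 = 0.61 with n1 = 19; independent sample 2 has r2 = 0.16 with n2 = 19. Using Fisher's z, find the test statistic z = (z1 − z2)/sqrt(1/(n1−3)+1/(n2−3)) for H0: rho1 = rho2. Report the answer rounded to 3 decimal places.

z1 = atanh(0.61) = 0.708921,  z2 = atanh(0.16) = 0.161387
SE = √(1/(n1−3) + 1/(n2−3)) = √(1/16 + 1/16) = √(0.0625000 + 0.0625000) = √0.1250000 = 0.353553
z = (z1 − z2)/SE = (0.708921 − 0.161387) / 0.353553 = 0.547534 / 0.353553 = 1.549

1.549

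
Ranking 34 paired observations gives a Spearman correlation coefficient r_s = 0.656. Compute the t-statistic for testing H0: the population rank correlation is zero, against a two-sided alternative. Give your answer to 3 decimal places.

1 − r_s² = 1 − 0.430336 = 0.569664;  √(1−r_s²) = 0.754761
√(n−2) = √32 = 5.656854
t = r_s·√(n−2)/√(1−r_s²) = 0.656 · 5.656854 / 0.754761 = 4.917

4.917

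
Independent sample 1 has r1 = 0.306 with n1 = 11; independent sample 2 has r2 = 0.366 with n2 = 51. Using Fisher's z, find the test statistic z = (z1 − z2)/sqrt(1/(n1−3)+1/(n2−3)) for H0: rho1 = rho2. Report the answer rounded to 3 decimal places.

Fisher z-transforms: z1 = atanh(0.306) = 0.316126, z2 = atanh(0.366) = 0.383797; difference d = -0.067671
Var(d) = 1/8 + 1/48 = 0.1250000 + 0.0208333 = 0.1458333
z = d/√Var(d) = -0.067671 / √0.1458333 = -0.067671 / 0.381881 = -0.177

-0.177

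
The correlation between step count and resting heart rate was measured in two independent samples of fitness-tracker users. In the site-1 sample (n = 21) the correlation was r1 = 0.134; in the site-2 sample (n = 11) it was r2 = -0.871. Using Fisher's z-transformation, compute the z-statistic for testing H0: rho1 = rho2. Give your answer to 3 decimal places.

3.464

Fisher z-transforms: z1 = atanh(0.134) = 0.134811, z2 = atanh(-0.871) = -1.337208; difference d = 1.472019
Var(d) = 1/18 + 1/8 = 0.0555556 + 0.1250000 = 0.1805556
z = d/√Var(d) = 1.472019 / √0.1805556 = 1.472019 / 0.424918 = 3.464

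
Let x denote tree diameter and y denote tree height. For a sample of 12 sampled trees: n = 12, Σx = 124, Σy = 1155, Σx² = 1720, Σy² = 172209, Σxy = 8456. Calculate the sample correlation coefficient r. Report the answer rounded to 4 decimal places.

S_xy = nΣxy − ΣxΣy = 12·8456 − 124·1155 = 101472 − 143220 = -41748
S_xx = nΣx² − (Σx)² = 12·1720 − 124² = 20640 − 15376 = 5264
S_yy = nΣy² − (Σy)² = 12·172209 − 1155² = 2066508 − 1334025 = 732483
r = S_xy / √(S_xx·S_yy) = -41748 / √(5264·732483) = -41748 / √3855790512 = -41748 / 62095.0120 = -0.6723

-0.6723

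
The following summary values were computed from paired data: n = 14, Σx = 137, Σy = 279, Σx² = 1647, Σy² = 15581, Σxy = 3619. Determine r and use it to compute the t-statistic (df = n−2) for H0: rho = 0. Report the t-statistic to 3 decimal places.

2.039

Numerator: nΣxy − (Σx)(Σy) = 14·3619 − (137)(279) = 12443
Denominator: √[(nΣx²−(Σx)²)(nΣy²−(Σy)²)]
  nΣx²−(Σx)² = 14·1647 − 18769 = 4289;  nΣy²−(Σy)² = 14·15581 − 77841 = 140293
  √(4289·140293) = √601716677 = 24529.9139
r = 12443 / 24529.9139 = 0.5073
t = r·√(n−2)/√(1−r²) = 0.5073·√12 / √(1−0.257353) = 1.757339 / 0.861770 = 2.039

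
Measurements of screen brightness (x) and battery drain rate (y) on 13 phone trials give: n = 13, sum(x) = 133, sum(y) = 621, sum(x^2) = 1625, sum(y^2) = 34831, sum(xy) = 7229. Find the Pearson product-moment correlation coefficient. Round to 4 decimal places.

0.7494

S_xy = nΣxy − ΣxΣy = 13·7229 − 133·621 = 93977 − 82593 = 11384
S_xx = nΣx² − (Σx)² = 13·1625 − 133² = 21125 − 17689 = 3436
S_yy = nΣy² − (Σy)² = 13·34831 − 621² = 452803 − 385641 = 67162
r = S_xy / √(S_xx·S_yy) = 11384 / √(3436·67162) = 11384 / √230768632 = 11384 / 15191.0708 = 0.7494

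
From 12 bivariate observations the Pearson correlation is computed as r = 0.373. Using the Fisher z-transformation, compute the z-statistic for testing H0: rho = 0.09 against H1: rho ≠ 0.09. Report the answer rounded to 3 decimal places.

0.905

Fisher z: atanh(0.373) = 0.391903, atanh(0.09) = 0.090244
z = (z_r − z_0)·√(n−3) = (0.391903 − 0.090244)·√9 = 0.301659 · 3.000000 = 0.905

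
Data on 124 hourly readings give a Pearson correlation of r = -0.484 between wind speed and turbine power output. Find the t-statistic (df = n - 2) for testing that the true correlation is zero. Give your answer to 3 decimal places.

-6.109

t = r·√(n−2) / √(1−r²) with r = -0.484, n = 124
  = -0.484·√122 / √(1 − 0.234256)
  = -0.484·11.045361 / 0.875068
  = -5.345955 / 0.875068 = -6.109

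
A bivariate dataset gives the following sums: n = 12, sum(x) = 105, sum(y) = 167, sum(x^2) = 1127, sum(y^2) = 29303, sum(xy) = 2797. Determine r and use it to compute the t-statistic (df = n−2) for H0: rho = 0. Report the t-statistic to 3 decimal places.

Numerator: nΣxy − (Σx)(Σy) = 12·2797 − (105)(167) = 16029
Denominator: √[(nΣx²−(Σx)²)(nΣy²−(Σy)²)]
  nΣx²−(Σx)² = 12·1127 − 11025 = 2499;  nΣy²−(Σy)² = 12·29303 − 27889 = 323747
  √(2499·323747) = √809043753 = 28443.6944
r = 16029 / 28443.6944 = 0.5635
t = r·√(n−2)/√(1−r²) = 0.5635·√10 / √(1−0.317532) = 1.781943 / 0.826116 = 2.157

2.157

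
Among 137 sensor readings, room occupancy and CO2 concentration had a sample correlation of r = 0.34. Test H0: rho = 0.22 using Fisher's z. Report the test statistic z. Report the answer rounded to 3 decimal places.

1.510

Fisher z: atanh(0.34) = 0.354093, atanh(0.22) = 0.223656
z = (z_r − z_0)·√(n−3) = (0.354093 − 0.223656)·√134 = 0.130437 · 11.575837 = 1.510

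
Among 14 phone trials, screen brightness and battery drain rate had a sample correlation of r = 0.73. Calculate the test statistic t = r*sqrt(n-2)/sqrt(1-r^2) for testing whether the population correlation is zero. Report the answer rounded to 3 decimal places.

3.700

1 − r² = 1 − 0.5329 = 0.4671;  √(1−r²) = 0.683447
√(n−2) = √12 = 3.464102
t = r·√(n−2)/√(1−r²) = 0.73 · 3.464102 / 0.683447 = 3.700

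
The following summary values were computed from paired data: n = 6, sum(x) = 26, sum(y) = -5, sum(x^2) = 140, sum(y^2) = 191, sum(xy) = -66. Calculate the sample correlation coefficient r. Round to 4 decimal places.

-0.6204

S_xy = nΣxy − ΣxΣy = 6·(-66) − 26·(-5) = -396 − (-130) = -266
S_xx = nΣx² − (Σx)² = 6·140 − 26² = 840 − 676 = 164
S_yy = nΣy² − (Σy)² = 6·191 − (-5)² = 1146 − 25 = 1121
r = S_xy / √(S_xx·S_yy) = -266 / √(164·1121) = -266 / √183844 = -266 / 428.7703 = -0.6204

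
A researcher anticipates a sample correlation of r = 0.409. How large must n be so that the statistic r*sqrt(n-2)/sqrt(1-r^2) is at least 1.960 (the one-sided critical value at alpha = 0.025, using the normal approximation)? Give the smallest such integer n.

r√(n−2)/√(1−r²) ≥ 1.960  ⇔  n−2 ≥ (1.960)²·(1−r²)/r²
(1−r²)/r² = (1−0.167281)/0.167281 = 4.9780
n ≥ 2 + 3.8416·4.9780 = 2 + 19.1235 = 21.1235
⌈21.1235⌉ = 22

22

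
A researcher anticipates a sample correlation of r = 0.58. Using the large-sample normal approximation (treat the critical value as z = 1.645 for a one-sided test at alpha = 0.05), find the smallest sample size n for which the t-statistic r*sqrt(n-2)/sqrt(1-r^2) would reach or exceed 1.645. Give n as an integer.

8

r√(n−2)/√(1−r²) ≥ 1.645  ⇔  n−2 ≥ (1.645)²·(1−r²)/r²
(1−r²)/r² = (1−0.3364)/0.3364 = 1.9727
n ≥ 2 + 2.706025·1.9727 = 2 + 5.3382 = 7.3382
⌈7.3382⌉ = 8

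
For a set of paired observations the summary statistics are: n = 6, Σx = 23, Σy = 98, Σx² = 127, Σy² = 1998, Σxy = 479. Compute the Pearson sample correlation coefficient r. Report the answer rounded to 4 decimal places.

0.8319

S_xy = nΣxy − ΣxΣy = 6·479 − 23·98 = 2874 − 2254 = 620
S_xx = nΣx² − (Σx)² = 6·127 − 23² = 762 − 529 = 233
S_yy = nΣy² − (Σy)² = 6·1998 − 98² = 11988 − 9604 = 2384
r = S_xy / √(S_xx·S_yy) = 620 / √(233·2384) = 620 / √555472 = 620 / 745.2999 = 0.8319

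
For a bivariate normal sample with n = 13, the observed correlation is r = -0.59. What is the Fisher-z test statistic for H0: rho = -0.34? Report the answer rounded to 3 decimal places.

z_r = atanh(-0.59) = -0.677666,  z_0 = atanh(-0.34) = -0.354093
SE = 1/√(n−3) = 1/√10 = 0.316228
z = (z_r − z_0)/SE = (-0.677666 − (-0.354093)) / 0.316228 = -0.323573 / 0.316228 = -1.023

-1.023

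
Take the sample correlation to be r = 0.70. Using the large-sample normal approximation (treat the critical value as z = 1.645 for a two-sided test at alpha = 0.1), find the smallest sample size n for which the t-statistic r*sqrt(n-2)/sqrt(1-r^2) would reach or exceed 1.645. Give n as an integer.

r√(n−2)/√(1−r²) ≥ 1.645  ⇔  n−2 ≥ (1.645)²·(1−r²)/r²
(1−r²)/r² = (1−0.4900)/0.4900 = 1.0408
n ≥ 2 + 2.706025·1.0408 = 2 + 2.8164 = 4.8164
⌈4.8164⌉ = 5

5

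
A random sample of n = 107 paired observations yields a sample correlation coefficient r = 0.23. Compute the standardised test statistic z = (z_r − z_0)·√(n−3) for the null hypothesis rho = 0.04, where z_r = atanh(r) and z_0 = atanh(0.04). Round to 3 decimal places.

Fisher z: atanh(0.23) = 0.234189, atanh(0.04) = 0.040021
z = (z_r − z_0)·√(n−3) = (0.234189 − 0.040021)·√104 = 0.194168 · 10.198039 = 1.980

1.980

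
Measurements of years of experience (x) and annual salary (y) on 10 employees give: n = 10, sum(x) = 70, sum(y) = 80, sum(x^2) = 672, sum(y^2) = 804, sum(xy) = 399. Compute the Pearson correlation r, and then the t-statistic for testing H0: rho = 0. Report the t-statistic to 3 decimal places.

-7.267

S_xy = nΣxy − ΣxΣy = 10·399 − 70·80 = 3990 − 5600 = -1610
S_xx = nΣx² − (Σx)² = 10·672 − 70² = 6720 − 4900 = 1820
S_yy = nΣy² − (Σy)² = 10·804 − 80² = 8040 − 6400 = 1640
r = S_xy / √(S_xx·S_yy) = -1610 / √(1820·1640) = -1610 / √2984800 = -1610 / 1727.6574 = -0.9319
t = r·√(n−2)/√(1−r²) = -0.9319·√8 / √(1−0.868438) = -2.635811 / 0.362715 = -7.267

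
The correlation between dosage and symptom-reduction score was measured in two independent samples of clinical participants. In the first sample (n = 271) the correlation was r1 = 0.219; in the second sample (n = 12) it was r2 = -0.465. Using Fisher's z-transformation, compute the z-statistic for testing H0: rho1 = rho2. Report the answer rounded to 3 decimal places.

2.143

Fisher z-transforms: z1 = atanh(0.219) = 0.222605, z2 = atanh(-0.465) = -0.503672; difference d = 0.726277
Var(d) = 1/268 + 1/9 = 0.0037313 + 0.1111111 = 0.1148424
z = d/√Var(d) = 0.726277 / √0.1148424 = 0.726277 / 0.338884 = 2.143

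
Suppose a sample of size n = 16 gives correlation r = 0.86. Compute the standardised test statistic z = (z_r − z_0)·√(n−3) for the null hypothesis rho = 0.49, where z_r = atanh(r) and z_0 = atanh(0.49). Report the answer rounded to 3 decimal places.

z_r = atanh(0.86) = 1.293345,  z_0 = atanh(0.49) = 0.536060
SE = 1/√(n−3) = 1/√13 = 0.277350
z = (z_r − z_0)/SE = (1.293345 − 0.536060) / 0.277350 = 0.757285 / 0.277350 = 2.730

2.730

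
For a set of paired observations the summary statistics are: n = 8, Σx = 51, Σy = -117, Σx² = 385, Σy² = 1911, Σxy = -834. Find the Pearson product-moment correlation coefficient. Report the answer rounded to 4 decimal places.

S_xy = nΣxy − ΣxΣy = 8·(-834) − 51·(-117) = -6672 − (-5967) = -705
S_xx = nΣx² − (Σx)² = 8·385 − 51² = 3080 − 2601 = 479
S_yy = nΣy² − (Σy)² = 8·1911 − (-117)² = 15288 − 13689 = 1599
r = S_xy / √(S_xx·S_yy) = -705 / √(479·1599) = -705 / √765921 = -705 / 875.1691 = -0.8056

-0.8056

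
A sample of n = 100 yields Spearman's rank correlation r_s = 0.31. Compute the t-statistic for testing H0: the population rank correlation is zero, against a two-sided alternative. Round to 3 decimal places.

3.228

1 − r_s² = 1 − 0.0961 = 0.9039;  √(1−r_s²) = 0.950737
√(n−2) = √98 = 9.899495
t = r_s·√(n−2)/√(1−r_s²) = 0.31 · 9.899495 / 0.950737 = 3.228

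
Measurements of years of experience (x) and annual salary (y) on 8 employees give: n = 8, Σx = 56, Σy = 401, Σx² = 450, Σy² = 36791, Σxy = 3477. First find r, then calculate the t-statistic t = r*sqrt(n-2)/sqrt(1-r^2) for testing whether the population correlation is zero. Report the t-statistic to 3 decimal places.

Numerator: nΣxy − (Σx)(Σy) = 8·3477 − (56)(401) = 5360
Denominator: √[(nΣx²−(Σx)²)(nΣy²−(Σy)²)]
  nΣx²−(Σx)² = 8·450 − 3136 = 464;  nΣy²−(Σy)² = 8·36791 − 160801 = 133527
  √(464·133527) = √61956528 = 7871.2469
r = 5360 / 7871.2469 = 0.6810
t = r·√(n−2)/√(1−r²) = 0.6810·√6 / √(1−0.463761) = 1.668103 / 0.732283 = 2.278

2.278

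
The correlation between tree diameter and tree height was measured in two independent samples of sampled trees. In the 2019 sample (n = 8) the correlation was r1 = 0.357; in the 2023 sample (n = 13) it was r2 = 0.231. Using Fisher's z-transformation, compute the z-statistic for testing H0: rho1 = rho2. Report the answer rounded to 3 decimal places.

z1 = atanh(0.357) = 0.373443,  z2 = atanh(0.231) = 0.235246
SE = √(1/(n1−3) + 1/(n2−3)) = √(1/5 + 1/10) = √(0.2000000 + 0.1000000) = √0.3000000 = 0.547723
z = (z1 − z2)/SE = (0.373443 − 0.235246) / 0.547723 = 0.138197 / 0.547723 = 0.252

0.252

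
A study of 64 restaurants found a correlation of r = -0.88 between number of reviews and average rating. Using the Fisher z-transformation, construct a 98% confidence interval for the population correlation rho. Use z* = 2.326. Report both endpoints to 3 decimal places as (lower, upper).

Fisher z: z_r = atanh(r) = ½·ln((1+(-0.88))/(1−(-0.88))) = -1.375768
SE(z) = 1/√(n−3) = 1/√61 = 0.128037
98% ⇒ z* = 2.326; margin = 2.326·0.128037 = 0.297814
CI on z-scale: (-1.673582, -1.077954)
Back-transform: tanh(-1.673582) = -0.932024, tanh(-1.077954) = -0.792439

(-0.932, -0.792)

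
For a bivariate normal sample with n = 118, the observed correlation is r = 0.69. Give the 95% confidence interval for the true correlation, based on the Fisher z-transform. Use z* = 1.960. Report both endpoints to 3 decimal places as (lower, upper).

z_r = atanh(0.69) = 0.847956;  SE = 1/√(n−3) = 1/√115 = 0.093250
z-limits: 0.847956 ± 1.960·0.093250 = 0.847956 ± 0.182770 = [0.665186, 1.030726]
ρ-limits: (tanh 0.665186, tanh 1.030726) = (0.582, 0.774)

(0.582, 0.774)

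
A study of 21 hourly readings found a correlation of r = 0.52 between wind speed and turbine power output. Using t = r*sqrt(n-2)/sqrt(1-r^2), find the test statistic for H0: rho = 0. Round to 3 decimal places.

t = r·√(n−2) / √(1−r²) with r = 0.52, n = 21
  = 0.52·√19 / √(1 − 0.2704)
  = 0.52·4.358899 / 0.854166
  = 2.266627 / 0.854166 = 2.654

2.654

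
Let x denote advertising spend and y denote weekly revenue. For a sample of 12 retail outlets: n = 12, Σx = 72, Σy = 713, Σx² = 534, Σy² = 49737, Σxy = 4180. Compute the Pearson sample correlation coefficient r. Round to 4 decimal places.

Numerator: nΣxy − (Σx)(Σy) = 12·4180 − (72)(713) = -1176
Denominator: √[(nΣx²−(Σx)²)(nΣy²−(Σy)²)]
  nΣx²−(Σx)² = 12·534 − 5184 = 1224;  nΣy²−(Σy)² = 12·49737 − 508369 = 88475
  √(1224·88475) = √108293400 = 10406.4115
r = -1176 / 10406.4115 = -0.1130

-0.1130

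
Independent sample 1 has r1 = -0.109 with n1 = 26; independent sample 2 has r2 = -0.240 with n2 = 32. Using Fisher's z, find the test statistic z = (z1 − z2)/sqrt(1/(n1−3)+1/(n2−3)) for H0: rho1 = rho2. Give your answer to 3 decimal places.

Fisher z-transforms: z1 = atanh(-0.109) = -0.109435, z2 = atanh(-0.240) = -0.244774; difference d = 0.135339
Var(d) = 1/23 + 1/29 = 0.0434783 + 0.0344828 = 0.0779611
z = d/√Var(d) = 0.135339 / √0.0779611 = 0.135339 / 0.279215 = 0.485

0.485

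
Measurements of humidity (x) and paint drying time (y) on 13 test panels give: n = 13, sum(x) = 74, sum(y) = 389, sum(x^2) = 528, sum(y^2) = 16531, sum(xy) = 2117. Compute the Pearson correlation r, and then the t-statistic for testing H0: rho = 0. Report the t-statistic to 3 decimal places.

-0.451

S_xy = nΣxy − ΣxΣy = 13·2117 − 74·389 = 27521 − 28786 = -1265
S_xx = nΣx² − (Σx)² = 13·528 − 74² = 6864 − 5476 = 1388
S_yy = nΣy² − (Σy)² = 13·16531 − 389² = 214903 − 151321 = 63582
r = S_xy / √(S_xx·S_yy) = -1265 / √(1388·63582) = -1265 / √88251816 = -1265 / 9394.2438 = -0.1347
t = r·√(n−2)/√(1−r²) = -0.1347·√11 / √(1−0.018144) = -0.446749 / 0.990886 = -0.451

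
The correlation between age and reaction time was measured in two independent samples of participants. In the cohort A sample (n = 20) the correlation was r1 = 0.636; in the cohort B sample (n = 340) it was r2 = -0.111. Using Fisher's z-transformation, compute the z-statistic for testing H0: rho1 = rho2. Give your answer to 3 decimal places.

3.471

z1 = atanh(0.636) = 0.751428,  z2 = atanh(-0.111) = -0.111459
SE = √(1/(n1−3) + 1/(n2−3)) = √(1/17 + 1/337) = √(0.0588235 + 0.0029674) = √0.0617909 = 0.248578
z = (z1 − z2)/SE = (0.751428 − (-0.111459)) / 0.248578 = 0.862887 / 0.248578 = 3.471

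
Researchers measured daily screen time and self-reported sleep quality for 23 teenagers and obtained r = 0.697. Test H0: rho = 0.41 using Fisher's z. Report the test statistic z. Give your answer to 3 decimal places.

1.904

z_r = atanh(0.697) = 0.861442,  z_0 = atanh(0.41) = 0.435611
SE = 1/√(n−3) = 1/√20 = 0.223607
z = (z_r − z_0)/SE = (0.861442 − 0.435611) / 0.223607 = 0.425831 / 0.223607 = 1.904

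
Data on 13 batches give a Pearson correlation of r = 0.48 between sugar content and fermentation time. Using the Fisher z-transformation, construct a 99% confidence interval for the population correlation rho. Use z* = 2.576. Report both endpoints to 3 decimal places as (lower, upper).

z_r = atanh(0.48) = 0.522984;  SE = 1/√(n−3) = 1/√10 = 0.316228
z-limits: 0.522984 ± 2.576·0.316228 = 0.522984 ± 0.814603 = [-0.291619, 1.337587]
ρ-limits: (tanh -0.291619, tanh 1.337587) = (-0.284, 0.871)

(-0.284, 0.871)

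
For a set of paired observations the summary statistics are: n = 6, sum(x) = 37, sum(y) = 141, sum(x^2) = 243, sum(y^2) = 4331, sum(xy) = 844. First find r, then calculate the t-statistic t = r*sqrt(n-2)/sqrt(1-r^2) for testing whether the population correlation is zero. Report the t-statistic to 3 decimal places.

-0.424

Numerator: nΣxy − (Σx)(Σy) = 6·844 − (37)(141) = -153
Denominator: √[(nΣx²−(Σx)²)(nΣy²−(Σy)²)]
  nΣx²−(Σx)² = 6·243 − 1369 = 89;  nΣy²−(Σy)² = 6·4331 − 19881 = 6105
  √(89·6105) = √543345 = 737.1194
r = -153 / 737.1194 = -0.2076
t = r·√(n−2)/√(1−r²) = -0.2076·√4 / √(1−0.043098) = -0.415200 / 0.978214 = -0.424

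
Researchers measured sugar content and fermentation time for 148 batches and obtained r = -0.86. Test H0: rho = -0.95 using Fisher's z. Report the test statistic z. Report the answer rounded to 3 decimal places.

6.484

Fisher z: atanh(-0.86) = -1.293345, atanh(-0.95) = -1.831781
z = (z_r − z_0)·√(n−3) = (-1.293345 − (-1.831781))·√145 = 0.538436 · 12.041595 = 6.484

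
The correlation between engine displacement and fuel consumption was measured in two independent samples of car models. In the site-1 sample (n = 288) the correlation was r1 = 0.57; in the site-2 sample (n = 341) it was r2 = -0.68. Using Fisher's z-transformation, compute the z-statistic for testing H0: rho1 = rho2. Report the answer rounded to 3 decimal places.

18.362

z1 = atanh(0.57) = 0.647523,  z2 = atanh(-0.68) = -0.829114
SE = √(1/(n1−3) + 1/(n2−3)) = √(1/285 + 1/338) = √(0.0035088 + 0.0029586) = √0.0064674 = 0.080420
z = (z1 − z2)/SE = (0.647523 − (-0.829114)) / 0.080420 = 1.476637 / 0.080420 = 18.362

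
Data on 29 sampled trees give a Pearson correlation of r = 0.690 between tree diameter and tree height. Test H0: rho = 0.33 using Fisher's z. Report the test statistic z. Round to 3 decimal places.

2.576

Fisher z: atanh(0.690) = 0.847956, atanh(0.33) = 0.342828
z = (z_r − z_0)·√(n−3) = (0.847956 − 0.342828)·√26 = 0.505128 · 5.099020 = 2.576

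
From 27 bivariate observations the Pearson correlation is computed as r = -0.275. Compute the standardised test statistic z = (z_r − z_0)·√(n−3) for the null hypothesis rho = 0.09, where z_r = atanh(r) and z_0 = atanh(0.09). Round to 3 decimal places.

-1.825

Fisher z: atanh(-0.275) = -0.282265, atanh(0.09) = 0.090244
z = (z_r − z_0)·√(n−3) = (-0.282265 − 0.090244)·√24 = -0.372509 · 4.898979 = -1.825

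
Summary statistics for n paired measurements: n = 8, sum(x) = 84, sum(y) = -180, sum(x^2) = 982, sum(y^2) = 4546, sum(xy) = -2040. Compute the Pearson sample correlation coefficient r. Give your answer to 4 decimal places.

S_xy = nΣxy − ΣxΣy = 8·(-2040) − 84·(-180) = -16320 − (-15120) = -1200
S_xx = nΣx² − (Σx)² = 8·982 − 84² = 7856 − 7056 = 800
S_yy = nΣy² − (Σy)² = 8·4546 − (-180)² = 36368 − 32400 = 3968
r = S_xy / √(S_xx·S_yy) = -1200 / √(800·3968) = -1200 / √3174400 = -1200 / 1781.6846 = -0.6735

-0.6735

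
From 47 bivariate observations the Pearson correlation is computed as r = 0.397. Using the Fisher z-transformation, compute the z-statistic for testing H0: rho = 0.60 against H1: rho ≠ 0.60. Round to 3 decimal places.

-1.811

z_r = atanh(0.397) = 0.420083,  z_0 = atanh(0.60) = 0.693147
SE = 1/√(n−3) = 1/√44 = 0.150756
z = (z_r − z_0)/SE = (0.420083 − 0.693147) / 0.150756 = -0.273064 / 0.150756 = -1.811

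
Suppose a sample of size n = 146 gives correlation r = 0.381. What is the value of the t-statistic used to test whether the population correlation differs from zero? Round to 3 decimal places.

1 − r² = 1 − 0.145161 = 0.854839;  √(1−r²) = 0.924575
√(n−2) = √144 = 12.000000
t = r·√(n−2)/√(1−r²) = 0.381 · 12.000000 / 0.924575 = 4.945

4.945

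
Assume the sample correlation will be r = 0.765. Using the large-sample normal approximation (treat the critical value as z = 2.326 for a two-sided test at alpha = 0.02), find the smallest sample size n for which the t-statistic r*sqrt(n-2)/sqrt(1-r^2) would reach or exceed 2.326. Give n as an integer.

Need r·√(n−2)/√(1−r²) ≥ 2.326
√(n−2) ≥ 2.326·√(1−0.585225) / 0.765 = 2.326·0.644030 / 0.765 = 1.9582
n−2 ≥ 3.8345  ⇒  n ≥ 5.8345
Smallest integer n = 6

6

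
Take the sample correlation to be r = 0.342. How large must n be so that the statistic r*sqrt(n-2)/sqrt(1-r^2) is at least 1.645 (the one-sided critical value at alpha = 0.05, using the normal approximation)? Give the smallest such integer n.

Need r·√(n−2)/√(1−r²) ≥ 1.645
√(n−2) ≥ 1.645·√(1−0.116964) / 0.342 = 1.645·0.939700 / 0.342 = 4.5199
n−2 ≥ 20.4295  ⇒  n ≥ 22.4295
Smallest integer n = 23

23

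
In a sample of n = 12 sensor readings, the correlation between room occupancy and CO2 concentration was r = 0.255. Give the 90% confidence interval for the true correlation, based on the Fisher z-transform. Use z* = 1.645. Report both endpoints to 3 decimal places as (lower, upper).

z_r = atanh(0.255) = 0.260753;  SE = 1/√(n−3) = 1/√9 = 0.333333
z-limits: 0.260753 ± 1.645·0.333333 = 0.260753 ± 0.548333 = [-0.287580, 0.809086]
ρ-limits: (tanh -0.287580, tanh 0.809086) = (-0.280, 0.669)

(-0.280, 0.669)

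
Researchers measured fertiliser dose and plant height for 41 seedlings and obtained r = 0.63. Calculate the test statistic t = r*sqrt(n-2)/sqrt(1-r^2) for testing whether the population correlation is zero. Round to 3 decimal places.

t = r·√(n−2) / √(1−r²) with r = 0.63, n = 41
  = 0.63·√39 / √(1 − 0.3969)
  = 0.63·6.244998 / 0.776595
  = 3.934349 / 0.776595 = 5.066

5.066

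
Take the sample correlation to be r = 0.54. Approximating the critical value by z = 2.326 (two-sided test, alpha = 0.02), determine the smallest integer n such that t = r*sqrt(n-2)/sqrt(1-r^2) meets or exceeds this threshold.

r√(n−2)/√(1−r²) ≥ 2.326  ⇔  n−2 ≥ (2.326)²·(1−r²)/r²
(1−r²)/r² = (1−0.2916)/0.2916 = 2.4294
n ≥ 2 + 5.410276·2.4294 = 2 + 13.1437 = 15.1437
⌈15.1437⌉ = 16

16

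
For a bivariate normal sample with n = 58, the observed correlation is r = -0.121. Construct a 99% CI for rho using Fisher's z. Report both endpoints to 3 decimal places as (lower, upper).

(-0.437, 0.222)

Fisher z: z_r = atanh(r) = ½·ln((1+(-0.121))/(1−(-0.121))) = -0.121596
SE(z) = 1/√(n−3) = 1/√55 = 0.134840
99% ⇒ z* = 2.576; margin = 2.576·0.134840 = 0.347348
CI on z-scale: (-0.468944, 0.225752)
Back-transform: tanh(-0.468944) = -0.437346, tanh(0.225752) = 0.221994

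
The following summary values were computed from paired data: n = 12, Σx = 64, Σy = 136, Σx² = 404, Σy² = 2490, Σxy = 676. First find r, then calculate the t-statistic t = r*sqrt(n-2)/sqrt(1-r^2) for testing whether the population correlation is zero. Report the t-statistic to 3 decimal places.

Numerator: nΣxy − (Σx)(Σy) = 12·676 − (64)(136) = -592
Denominator: √[(nΣx²−(Σx)²)(nΣy²−(Σy)²)]
  nΣx²−(Σx)² = 12·404 − 4096 = 752;  nΣy²−(Σy)² = 12·2490 − 18496 = 11384
  √(752·11384) = √8560768 = 2925.8790
r = -592 / 2925.8790 = -0.2023
t = r·√(n−2)/√(1−r²) = -0.2023·√10 / √(1−0.040925) = -0.639729 / 0.979324 = -0.653

-0.653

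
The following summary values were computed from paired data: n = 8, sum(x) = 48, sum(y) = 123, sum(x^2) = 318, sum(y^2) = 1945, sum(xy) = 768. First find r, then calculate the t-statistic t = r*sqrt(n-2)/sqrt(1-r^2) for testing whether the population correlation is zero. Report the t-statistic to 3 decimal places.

S_xy = nΣxy − ΣxΣy = 8·768 − 48·123 = 6144 − 5904 = 240
S_xx = nΣx² − (Σx)² = 8·318 − 48² = 2544 − 2304 = 240
S_yy = nΣy² − (Σy)² = 8·1945 − 123² = 15560 − 15129 = 431
r = S_xy / √(S_xx·S_yy) = 240 / √(240·431) = 240 / √103440 = 240 / 321.6209 = 0.7462
t = r·√(n−2)/√(1−r²) = 0.7462·√6 / √(1−0.556814) = 1.827809 / 0.665722 = 2.746

2.746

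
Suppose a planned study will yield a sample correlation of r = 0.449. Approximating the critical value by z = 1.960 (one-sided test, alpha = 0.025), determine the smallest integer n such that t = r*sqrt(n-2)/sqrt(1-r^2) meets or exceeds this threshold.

r√(n−2)/√(1−r²) ≥ 1.960  ⇔  n−2 ≥ (1.960)²·(1−r²)/r²
(1−r²)/r² = (1−0.201601)/0.201601 = 3.9603
n ≥ 2 + 3.8416·3.9603 = 2 + 15.2139 = 17.2139
⌈17.2139⌉ = 18

18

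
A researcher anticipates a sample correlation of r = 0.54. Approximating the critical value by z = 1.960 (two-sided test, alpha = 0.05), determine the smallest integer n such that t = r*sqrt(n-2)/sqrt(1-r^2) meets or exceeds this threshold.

12

r√(n−2)/√(1−r²) ≥ 1.960  ⇔  n−2 ≥ (1.960)²·(1−r²)/r²
(1−r²)/r² = (1−0.2916)/0.2916 = 2.4294
n ≥ 2 + 3.8416·2.4294 = 2 + 9.3328 = 11.3328
⌈11.3328⌉ = 12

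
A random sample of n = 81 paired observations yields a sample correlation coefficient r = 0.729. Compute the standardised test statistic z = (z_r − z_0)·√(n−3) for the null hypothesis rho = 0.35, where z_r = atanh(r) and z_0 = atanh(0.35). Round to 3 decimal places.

4.956

Fisher z: atanh(0.729) = 0.926590, atanh(0.35) = 0.365444
z = (z_r − z_0)·√(n−3) = (0.926590 − 0.365444)·√78 = 0.561146 · 8.831761 = 4.956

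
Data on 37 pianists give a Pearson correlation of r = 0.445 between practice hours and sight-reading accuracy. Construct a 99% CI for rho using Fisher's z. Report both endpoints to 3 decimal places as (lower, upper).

(0.037, 0.726)

Fisher z: z_r = atanh(r) = ½·ln((1+0.445)/(1−0.445)) = 0.478448
SE(z) = 1/√(n−3) = 1/√34 = 0.171499
99% ⇒ z* = 2.576; margin = 2.576·0.171499 = 0.441781
CI on z-scale: (0.036667, 0.920229)
Back-transform: tanh(0.036667) = 0.036651, tanh(0.920229) = 0.726006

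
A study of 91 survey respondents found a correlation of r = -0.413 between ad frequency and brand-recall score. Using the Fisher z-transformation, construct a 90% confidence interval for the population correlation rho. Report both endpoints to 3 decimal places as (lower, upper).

z_r = atanh(-0.413) = -0.439223;  SE = 1/√(n−3) = 1/√88 = 0.106600
z-limits: -0.439223 ± 1.645·0.106600 = -0.439223 ± 0.175357 = [-0.614580, -0.263866]
ρ-limits: (tanh -0.614580, tanh -0.263866) = (-0.547, -0.258)

(-0.547, -0.258)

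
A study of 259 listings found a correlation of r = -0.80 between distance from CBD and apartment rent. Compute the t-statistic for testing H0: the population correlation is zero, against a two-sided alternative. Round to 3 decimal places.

t = r·√(n−2) / √(1−r²) with r = -0.80, n = 259
  = -0.80·√257 / √(1 − 0.6400)
  = -0.80·16.031220 / 0.600000
  = -12.824976 / 0.600000 = -21.375

-21.375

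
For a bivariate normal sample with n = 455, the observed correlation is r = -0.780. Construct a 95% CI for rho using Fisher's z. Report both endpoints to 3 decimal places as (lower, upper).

z_r = atanh(-0.780) = -1.045371;  SE = 1/√(n−3) = 1/√452 = 0.047036
z-limits: -1.045371 ± 1.960·0.047036 = -1.045371 ± 0.092191 = [-1.137562, -0.953180]
ρ-limits: (tanh -1.137562, tanh -0.953180) = (-0.814, -0.741)

(-0.814, -0.741)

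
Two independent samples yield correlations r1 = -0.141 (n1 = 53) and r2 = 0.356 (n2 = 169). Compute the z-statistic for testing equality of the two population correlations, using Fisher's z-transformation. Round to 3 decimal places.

-3.188

z1 = atanh(-0.141) = -0.141946,  z2 = atanh(0.356) = 0.372298
SE = √(1/(n1−3) + 1/(n2−3)) = √(1/50 + 1/166) = √(0.0200000 + 0.0060241) = √0.0260241 = 0.161320
z = (z1 − z2)/SE = (-0.141946 − 0.372298) / 0.161320 = -0.514244 / 0.161320 = -3.188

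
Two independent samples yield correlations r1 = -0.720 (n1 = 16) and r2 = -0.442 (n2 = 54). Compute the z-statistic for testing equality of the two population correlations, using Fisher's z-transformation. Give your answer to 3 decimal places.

Fisher z-transforms: z1 = atanh(-0.720) = -0.907645, z2 = atanh(-0.442) = -0.474714; difference d = -0.432931
Var(d) = 1/13 + 1/51 = 0.0769231 + 0.0196078 = 0.0965309
z = d/√Var(d) = -0.432931 / √0.0965309 = -0.432931 / 0.310694 = -1.393

-1.393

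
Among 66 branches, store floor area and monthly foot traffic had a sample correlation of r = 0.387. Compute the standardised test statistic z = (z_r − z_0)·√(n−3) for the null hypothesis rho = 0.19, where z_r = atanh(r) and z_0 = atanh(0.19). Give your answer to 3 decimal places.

z_r = atanh(0.387) = 0.408267,  z_0 = atanh(0.19) = 0.192337
SE = 1/√(n−3) = 1/√63 = 0.125988
z = (z_r − z_0)/SE = (0.408267 − 0.192337) / 0.125988 = 0.215930 / 0.125988 = 1.714

1.714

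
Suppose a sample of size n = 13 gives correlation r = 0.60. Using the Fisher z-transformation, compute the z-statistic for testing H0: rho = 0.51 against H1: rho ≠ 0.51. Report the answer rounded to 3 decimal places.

Fisher z: atanh(0.60) = 0.693147, atanh(0.51) = 0.562730
z = (z_r − z_0)·√(n−3) = (0.693147 − 0.562730)·√10 = 0.130417 · 3.162278 = 0.412

0.412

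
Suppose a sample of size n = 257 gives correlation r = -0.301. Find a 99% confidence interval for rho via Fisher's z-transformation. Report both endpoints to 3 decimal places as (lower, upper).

(-0.440, -0.148)

Fisher z: z_r = atanh(r) = ½·ln((1+(-0.301))/(1−(-0.301))) = -0.310619
SE(z) = 1/√(n−3) = 1/√254 = 0.062746
99% ⇒ z* = 2.576; margin = 2.576·0.062746 = 0.161634
CI on z-scale: (-0.472253, -0.148985)
Back-transform: tanh(-0.472253) = -0.440018, tanh(-0.148985) = -0.147892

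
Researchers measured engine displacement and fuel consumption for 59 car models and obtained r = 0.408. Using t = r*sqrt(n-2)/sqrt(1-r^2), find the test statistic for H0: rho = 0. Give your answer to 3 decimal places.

3.374

1 − r² = 1 − 0.166464 = 0.833536;  √(1−r²) = 0.912982
√(n−2) = √57 = 7.549834
t = r·√(n−2)/√(1−r²) = 0.408 · 7.549834 / 0.912982 = 3.374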